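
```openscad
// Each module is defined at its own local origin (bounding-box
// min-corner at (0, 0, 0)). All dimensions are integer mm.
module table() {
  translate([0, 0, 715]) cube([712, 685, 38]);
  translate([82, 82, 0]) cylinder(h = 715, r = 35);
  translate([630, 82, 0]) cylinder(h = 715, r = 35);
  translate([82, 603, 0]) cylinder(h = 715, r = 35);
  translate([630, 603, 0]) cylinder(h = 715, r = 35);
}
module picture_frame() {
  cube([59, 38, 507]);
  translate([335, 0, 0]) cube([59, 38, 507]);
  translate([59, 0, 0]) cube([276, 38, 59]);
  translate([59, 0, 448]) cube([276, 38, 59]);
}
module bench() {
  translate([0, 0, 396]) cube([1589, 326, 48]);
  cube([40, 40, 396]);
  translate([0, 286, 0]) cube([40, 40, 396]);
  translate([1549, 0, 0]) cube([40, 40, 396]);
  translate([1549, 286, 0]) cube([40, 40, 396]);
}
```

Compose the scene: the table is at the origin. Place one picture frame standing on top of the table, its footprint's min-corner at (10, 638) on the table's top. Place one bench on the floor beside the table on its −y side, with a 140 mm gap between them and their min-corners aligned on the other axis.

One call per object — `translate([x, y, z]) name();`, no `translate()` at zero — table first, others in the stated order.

table();
translate([10, 638, 753]) picture_frame();
translate([0, -466, 0]) bench();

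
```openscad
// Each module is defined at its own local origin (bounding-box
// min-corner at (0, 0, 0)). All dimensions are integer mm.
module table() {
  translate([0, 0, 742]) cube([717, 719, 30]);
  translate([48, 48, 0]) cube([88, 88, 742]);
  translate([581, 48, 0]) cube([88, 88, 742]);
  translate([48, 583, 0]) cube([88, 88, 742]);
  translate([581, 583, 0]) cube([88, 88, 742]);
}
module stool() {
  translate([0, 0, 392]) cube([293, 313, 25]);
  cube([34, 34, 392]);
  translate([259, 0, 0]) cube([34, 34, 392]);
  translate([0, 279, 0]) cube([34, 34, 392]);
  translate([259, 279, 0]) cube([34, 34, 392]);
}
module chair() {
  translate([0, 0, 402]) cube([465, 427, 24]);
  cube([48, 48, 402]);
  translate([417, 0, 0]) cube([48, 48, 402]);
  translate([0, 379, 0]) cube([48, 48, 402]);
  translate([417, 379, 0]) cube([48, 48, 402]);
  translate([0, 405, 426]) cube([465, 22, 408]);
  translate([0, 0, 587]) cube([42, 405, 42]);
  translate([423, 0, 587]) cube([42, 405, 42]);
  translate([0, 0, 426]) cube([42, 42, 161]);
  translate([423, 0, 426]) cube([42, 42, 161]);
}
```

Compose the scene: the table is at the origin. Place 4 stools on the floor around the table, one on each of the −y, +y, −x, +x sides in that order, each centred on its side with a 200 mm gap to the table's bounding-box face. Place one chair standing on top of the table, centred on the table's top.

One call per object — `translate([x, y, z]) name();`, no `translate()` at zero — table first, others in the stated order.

table();
translate([212, -513, 0]) stool();
translate([212, 919, 0]) stool();
translate([-493, 203, 0]) stool();
translate([917, 203, 0]) stool();
translate([126, 146, 772]) chair();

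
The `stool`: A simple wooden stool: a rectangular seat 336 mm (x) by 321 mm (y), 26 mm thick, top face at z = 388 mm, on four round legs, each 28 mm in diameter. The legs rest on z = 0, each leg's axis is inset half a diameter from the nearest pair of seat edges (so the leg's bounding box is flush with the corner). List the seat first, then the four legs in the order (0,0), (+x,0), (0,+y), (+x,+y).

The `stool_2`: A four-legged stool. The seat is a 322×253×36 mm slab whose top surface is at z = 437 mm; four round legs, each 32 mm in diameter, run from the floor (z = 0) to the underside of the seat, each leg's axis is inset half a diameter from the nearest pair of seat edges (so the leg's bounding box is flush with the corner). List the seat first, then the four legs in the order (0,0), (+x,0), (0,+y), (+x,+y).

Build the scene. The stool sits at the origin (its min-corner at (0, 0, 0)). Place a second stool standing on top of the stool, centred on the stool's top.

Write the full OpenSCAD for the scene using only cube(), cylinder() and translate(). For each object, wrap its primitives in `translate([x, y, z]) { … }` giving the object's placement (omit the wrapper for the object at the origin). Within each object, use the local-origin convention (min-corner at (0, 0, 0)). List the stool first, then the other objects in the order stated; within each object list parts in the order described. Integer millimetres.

translate([0, 0, 362]) cube([336, 321, 26]);
translate([14, 14, 0]) cylinder(h = 362, r = 14);
translate([322, 14, 0]) cylinder(h = 362, r = 14);
translate([14, 307, 0]) cylinder(h = 362, r = 14);
translate([322, 307, 0]) cylinder(h = 362, r = 14);
translate([7, 34, 388]) {
  translate([0, 0, 401]) cube([322, 253, 36]);
  translate([16, 16, 0]) cylinder(h = 401, r = 16);
  translate([306, 16, 0]) cylinder(h = 401, r = 16);
  translate([16, 237, 0]) cylinder(h = 401, r = 16);
  translate([306, 237, 0]) cylinder(h = 401, r = 16);
}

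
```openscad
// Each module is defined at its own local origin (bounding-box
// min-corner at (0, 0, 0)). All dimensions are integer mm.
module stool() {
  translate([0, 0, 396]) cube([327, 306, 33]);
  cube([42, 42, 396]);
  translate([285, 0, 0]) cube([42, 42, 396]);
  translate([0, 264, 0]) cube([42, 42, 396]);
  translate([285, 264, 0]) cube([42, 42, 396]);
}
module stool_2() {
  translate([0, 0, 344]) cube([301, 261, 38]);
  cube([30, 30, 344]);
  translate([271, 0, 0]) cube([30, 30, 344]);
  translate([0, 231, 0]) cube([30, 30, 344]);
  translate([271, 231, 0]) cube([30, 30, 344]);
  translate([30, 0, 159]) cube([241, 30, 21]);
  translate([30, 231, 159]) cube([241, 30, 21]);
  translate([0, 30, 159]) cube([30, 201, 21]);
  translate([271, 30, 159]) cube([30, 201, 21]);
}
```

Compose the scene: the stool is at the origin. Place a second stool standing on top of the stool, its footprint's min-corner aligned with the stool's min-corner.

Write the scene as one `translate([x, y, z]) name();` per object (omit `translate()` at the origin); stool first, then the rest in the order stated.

stool();
translate([0, 0, 429]) stool_2();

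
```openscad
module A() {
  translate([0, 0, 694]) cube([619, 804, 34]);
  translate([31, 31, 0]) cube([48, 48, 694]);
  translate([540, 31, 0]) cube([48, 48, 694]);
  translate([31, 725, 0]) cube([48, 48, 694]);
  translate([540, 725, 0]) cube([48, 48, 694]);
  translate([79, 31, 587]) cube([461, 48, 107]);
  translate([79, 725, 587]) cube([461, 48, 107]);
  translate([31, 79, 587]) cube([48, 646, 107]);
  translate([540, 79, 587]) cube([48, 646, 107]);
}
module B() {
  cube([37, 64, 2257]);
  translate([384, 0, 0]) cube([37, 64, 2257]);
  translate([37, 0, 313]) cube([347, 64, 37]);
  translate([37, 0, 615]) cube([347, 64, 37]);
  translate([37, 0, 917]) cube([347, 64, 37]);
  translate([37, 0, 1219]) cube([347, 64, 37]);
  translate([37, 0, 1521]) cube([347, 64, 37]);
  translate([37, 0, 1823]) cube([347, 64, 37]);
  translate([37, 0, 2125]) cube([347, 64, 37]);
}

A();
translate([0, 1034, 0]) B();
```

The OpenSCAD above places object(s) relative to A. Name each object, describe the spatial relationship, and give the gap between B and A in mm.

The ladder's nearest face is 230 mm from the table's +y face.

A is a table. B is a ladder. The ladder is on the floor beside the table on its +y side. The gap between the ladder and the table is 230 mm.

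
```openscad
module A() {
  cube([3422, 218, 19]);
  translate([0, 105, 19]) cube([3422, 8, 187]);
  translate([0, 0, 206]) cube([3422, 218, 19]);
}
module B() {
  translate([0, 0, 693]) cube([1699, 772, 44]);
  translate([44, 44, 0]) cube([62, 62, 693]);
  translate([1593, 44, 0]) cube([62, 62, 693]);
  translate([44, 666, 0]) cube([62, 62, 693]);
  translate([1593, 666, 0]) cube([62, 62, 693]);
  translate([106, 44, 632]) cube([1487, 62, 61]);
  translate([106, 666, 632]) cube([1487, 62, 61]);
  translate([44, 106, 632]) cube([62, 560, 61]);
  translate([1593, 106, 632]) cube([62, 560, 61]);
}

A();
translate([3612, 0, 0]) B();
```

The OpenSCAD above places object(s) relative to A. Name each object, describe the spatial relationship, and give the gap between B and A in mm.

A is an I-beam. B is a table. The table is on the floor beside the I-beam on its +x side. The gap between the table and the I-beam is 190 mm.

The table's nearest face is 190 mm from the I-beam's +x face.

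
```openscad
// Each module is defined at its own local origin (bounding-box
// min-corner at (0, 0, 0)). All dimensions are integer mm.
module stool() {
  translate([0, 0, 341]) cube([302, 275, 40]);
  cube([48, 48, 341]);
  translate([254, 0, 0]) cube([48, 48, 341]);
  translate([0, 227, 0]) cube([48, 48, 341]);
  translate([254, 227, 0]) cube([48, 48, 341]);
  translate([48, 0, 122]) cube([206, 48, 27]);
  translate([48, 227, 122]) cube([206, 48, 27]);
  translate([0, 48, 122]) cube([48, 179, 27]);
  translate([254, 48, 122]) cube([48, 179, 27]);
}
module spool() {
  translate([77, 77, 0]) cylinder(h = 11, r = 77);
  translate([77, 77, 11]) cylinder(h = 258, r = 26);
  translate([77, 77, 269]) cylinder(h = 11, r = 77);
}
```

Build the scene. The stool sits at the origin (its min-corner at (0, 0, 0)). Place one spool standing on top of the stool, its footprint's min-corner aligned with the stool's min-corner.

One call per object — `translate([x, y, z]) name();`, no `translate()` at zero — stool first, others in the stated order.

stool();
translate([0, 0, 381]) spool();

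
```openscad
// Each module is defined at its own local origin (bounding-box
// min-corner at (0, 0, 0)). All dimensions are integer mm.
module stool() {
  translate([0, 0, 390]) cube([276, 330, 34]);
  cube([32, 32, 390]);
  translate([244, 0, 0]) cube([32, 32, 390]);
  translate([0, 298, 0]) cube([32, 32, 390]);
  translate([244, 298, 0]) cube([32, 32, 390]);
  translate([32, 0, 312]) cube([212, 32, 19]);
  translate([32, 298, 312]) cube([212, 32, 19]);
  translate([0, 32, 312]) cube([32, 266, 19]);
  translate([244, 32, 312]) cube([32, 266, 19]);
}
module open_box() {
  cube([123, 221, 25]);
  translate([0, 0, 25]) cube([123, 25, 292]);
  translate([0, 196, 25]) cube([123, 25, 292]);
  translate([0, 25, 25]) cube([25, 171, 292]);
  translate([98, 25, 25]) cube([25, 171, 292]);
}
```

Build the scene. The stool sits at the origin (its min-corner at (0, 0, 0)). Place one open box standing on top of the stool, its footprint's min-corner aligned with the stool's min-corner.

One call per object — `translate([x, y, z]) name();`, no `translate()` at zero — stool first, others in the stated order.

stool();
translate([0, 0, 424]) open_box();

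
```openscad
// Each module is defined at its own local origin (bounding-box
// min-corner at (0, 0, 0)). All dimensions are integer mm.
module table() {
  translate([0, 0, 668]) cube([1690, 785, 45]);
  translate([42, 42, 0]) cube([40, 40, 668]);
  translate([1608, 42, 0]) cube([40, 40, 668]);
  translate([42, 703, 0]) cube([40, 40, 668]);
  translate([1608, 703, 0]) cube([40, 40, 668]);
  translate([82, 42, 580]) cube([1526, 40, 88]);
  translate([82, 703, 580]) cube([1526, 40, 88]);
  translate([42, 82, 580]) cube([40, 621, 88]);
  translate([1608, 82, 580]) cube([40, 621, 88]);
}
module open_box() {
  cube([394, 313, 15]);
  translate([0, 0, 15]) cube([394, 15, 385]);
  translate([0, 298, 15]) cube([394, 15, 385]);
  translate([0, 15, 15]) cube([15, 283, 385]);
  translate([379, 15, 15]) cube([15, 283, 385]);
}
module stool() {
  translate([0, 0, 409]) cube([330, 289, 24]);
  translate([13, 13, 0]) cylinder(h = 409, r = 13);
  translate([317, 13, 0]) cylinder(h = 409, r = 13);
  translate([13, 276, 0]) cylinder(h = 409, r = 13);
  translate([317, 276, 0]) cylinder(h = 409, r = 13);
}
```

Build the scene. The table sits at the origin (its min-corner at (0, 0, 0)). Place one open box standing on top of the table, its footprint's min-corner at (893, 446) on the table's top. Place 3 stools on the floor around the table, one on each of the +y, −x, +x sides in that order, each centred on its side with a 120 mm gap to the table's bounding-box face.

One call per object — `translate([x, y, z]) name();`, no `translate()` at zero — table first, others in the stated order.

table();
translate([893, 446, 713]) open_box();
translate([680, 905, 0]) stool();
translate([-450, 248, 0]) stool();
translate([1810, 248, 0]) stool();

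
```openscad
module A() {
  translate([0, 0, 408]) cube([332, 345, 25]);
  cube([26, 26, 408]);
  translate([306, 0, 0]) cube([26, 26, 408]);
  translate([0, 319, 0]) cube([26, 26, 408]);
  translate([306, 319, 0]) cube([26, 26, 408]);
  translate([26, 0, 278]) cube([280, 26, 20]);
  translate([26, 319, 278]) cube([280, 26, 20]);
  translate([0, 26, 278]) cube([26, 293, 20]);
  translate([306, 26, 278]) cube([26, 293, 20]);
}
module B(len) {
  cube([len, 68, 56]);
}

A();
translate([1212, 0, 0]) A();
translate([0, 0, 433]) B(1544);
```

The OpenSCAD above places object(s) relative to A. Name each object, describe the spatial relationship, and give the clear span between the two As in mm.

Second stool starts at x = 1212; first ends at x = 332; clear span = 1212 − 332 = 880 mm.

A is a stool. B is a beam. A beam spans the tops of two stools. The clear span between the two stools is 880 mm.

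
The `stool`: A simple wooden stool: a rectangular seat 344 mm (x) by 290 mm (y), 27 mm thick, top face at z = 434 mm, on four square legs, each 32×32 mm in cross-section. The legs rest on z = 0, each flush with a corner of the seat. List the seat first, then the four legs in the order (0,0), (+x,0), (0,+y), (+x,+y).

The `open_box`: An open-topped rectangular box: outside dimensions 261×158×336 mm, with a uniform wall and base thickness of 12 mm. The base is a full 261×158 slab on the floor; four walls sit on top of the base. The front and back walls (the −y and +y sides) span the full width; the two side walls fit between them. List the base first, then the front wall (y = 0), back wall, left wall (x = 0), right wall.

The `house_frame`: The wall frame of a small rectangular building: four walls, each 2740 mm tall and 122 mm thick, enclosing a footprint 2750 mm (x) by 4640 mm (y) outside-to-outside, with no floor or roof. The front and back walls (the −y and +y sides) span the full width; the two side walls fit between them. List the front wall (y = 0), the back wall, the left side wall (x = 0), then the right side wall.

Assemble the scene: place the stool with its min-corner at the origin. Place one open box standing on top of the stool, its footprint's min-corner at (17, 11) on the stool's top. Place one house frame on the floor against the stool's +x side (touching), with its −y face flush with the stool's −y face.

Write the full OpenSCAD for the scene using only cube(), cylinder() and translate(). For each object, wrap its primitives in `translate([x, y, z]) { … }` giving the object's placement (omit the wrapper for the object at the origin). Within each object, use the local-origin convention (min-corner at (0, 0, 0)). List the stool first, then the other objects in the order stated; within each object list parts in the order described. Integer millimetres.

translate([0, 0, 407]) cube([344, 290, 27]);
cube([32, 32, 407]);
translate([312, 0, 0]) cube([32, 32, 407]);
translate([0, 258, 0]) cube([32, 32, 407]);
translate([312, 258, 0]) cube([32, 32, 407]);
translate([17, 11, 434]) {
  cube([261, 158, 12]);
  translate([0, 0, 12]) cube([261, 12, 324]);
  translate([0, 146, 12]) cube([261, 12, 324]);
  translate([0, 12, 12]) cube([12, 134, 324]);
  translate([249, 12, 12]) cube([12, 134, 324]);
}
translate([344, 0, 0]) {
  cube([2750, 122, 2740]);
  translate([0, 4518, 0]) cube([2750, 122, 2740]);
  translate([0, 122, 0]) cube([122, 4396, 2740]);
  translate([2628, 122, 0]) cube([122, 4396, 2740]);
}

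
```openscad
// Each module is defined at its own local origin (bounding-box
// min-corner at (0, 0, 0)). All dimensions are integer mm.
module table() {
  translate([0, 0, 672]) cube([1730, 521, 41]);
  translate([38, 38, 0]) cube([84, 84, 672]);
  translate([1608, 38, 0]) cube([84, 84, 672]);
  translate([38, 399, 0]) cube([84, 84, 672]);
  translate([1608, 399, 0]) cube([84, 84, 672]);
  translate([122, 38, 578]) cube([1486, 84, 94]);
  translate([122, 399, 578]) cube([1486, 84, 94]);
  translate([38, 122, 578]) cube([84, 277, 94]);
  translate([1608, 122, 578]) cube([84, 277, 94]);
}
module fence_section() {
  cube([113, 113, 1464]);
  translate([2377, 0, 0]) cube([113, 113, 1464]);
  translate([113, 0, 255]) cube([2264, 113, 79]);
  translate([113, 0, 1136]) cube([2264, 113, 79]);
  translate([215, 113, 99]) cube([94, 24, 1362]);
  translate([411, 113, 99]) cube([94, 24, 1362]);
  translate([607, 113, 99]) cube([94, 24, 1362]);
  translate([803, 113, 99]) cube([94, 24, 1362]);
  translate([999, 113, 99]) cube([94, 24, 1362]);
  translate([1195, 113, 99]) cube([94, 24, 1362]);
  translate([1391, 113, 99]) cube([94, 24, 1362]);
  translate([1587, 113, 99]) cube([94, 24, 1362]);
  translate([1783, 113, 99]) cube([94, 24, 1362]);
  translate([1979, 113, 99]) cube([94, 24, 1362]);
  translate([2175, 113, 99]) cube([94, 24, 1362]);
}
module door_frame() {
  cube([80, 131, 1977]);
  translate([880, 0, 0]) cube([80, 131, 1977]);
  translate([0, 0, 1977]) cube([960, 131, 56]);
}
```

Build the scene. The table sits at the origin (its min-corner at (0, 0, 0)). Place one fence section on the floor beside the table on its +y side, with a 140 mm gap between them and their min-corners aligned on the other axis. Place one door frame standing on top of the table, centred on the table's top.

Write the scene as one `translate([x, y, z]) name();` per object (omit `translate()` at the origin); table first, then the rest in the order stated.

table();
translate([0, 661, 0]) fence_section();
translate([385, 195, 713]) door_frame();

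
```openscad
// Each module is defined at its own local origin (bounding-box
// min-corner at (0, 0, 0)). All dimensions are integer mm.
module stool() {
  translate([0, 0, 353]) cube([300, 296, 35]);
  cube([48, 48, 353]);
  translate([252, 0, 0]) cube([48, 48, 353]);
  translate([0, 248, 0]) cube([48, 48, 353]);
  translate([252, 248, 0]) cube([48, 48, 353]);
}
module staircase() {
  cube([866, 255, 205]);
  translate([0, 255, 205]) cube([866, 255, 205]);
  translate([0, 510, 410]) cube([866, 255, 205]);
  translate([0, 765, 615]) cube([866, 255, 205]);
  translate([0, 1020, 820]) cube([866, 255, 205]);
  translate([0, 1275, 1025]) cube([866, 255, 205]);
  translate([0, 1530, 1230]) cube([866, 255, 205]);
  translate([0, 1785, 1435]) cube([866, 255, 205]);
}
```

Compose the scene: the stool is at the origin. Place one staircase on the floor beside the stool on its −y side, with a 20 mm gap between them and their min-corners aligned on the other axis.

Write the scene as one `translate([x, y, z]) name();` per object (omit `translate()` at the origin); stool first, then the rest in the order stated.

stool();
translate([0, -2060, 0]) staircase();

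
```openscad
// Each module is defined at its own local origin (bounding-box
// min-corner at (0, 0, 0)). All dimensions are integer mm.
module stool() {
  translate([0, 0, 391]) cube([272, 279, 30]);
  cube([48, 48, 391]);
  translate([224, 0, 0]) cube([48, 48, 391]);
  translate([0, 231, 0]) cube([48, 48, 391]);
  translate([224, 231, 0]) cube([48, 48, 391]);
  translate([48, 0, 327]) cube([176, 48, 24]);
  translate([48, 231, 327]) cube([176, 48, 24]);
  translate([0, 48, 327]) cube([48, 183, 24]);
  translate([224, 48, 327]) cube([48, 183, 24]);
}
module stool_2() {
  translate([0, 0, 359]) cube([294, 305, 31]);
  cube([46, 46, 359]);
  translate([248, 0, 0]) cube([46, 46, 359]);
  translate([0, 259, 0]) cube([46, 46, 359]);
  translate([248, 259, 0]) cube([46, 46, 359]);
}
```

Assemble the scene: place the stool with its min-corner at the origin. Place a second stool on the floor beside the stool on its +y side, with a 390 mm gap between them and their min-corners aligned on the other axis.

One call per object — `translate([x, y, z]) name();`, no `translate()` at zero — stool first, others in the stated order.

stool();
translate([0, 669, 0]) stool_2();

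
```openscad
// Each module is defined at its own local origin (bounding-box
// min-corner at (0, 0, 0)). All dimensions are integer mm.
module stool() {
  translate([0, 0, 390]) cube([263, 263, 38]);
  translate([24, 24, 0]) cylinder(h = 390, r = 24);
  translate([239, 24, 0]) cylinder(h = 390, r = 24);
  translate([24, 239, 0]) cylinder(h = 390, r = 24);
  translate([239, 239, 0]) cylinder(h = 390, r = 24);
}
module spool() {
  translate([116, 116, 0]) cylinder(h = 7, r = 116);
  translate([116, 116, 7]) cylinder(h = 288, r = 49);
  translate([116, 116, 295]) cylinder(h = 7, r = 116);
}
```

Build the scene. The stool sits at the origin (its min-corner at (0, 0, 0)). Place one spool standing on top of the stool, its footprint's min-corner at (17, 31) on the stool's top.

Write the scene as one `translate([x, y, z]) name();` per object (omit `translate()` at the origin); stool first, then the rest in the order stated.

stool();
translate([17, 31, 428]) spool();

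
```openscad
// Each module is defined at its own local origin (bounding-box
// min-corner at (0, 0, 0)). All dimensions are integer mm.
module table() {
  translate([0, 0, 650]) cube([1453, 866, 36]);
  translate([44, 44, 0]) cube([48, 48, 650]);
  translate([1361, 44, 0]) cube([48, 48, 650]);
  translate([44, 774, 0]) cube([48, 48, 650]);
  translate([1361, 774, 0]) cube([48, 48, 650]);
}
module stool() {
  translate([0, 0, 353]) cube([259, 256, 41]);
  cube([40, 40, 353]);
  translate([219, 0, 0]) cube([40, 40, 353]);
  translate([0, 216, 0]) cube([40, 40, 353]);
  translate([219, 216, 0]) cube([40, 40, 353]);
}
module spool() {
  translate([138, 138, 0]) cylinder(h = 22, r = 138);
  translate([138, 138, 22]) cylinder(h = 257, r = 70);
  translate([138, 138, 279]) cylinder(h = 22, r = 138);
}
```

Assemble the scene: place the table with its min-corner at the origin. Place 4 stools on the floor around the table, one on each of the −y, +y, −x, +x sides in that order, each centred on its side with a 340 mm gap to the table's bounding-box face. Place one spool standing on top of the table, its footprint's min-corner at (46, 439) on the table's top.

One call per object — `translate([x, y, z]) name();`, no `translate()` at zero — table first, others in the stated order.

table();
translate([597, -596, 0]) stool();
translate([597, 1206, 0]) stool();
translate([-599, 305, 0]) stool();
translate([1793, 305, 0]) stool();
translate([46, 439, 686]) spool();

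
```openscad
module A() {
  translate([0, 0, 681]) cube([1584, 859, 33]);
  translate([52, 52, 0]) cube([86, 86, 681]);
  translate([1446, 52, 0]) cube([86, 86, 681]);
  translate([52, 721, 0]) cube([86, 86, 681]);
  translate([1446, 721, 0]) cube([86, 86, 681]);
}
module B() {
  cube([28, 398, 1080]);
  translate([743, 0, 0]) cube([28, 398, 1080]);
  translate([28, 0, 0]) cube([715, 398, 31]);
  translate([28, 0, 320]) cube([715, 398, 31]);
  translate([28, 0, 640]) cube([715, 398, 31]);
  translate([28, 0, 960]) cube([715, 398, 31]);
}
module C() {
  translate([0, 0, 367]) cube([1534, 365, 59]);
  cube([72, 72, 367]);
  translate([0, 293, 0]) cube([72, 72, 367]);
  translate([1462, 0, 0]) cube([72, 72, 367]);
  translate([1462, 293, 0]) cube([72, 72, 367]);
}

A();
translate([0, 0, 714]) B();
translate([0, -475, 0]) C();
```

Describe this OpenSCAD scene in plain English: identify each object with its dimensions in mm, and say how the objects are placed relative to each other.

A is a table with a 1584×859 mm rectangular top, 33 mm thick, top surface at z = 714 mm, supported by four 86×86 mm square legs, each inset 52 mm from the nearest pair of top edges, running from the floor.

B is an open bookshelf. Two side panels, each 28 mm thick, 398 mm deep and 1080 mm tall, stand 771 mm apart (outside-to-outside). Between them sit 4 shelves, each 31 mm thick and 398 mm deep, spanning the full gap between the sides. The bottom shelf rests on the floor (its underside at z = 0) and the clear gap between one shelf's top and the next shelf's underside is 289 mm.

C is a bench: a 1534×365 mm seat slab, 59 mm thick, top at z = 426 mm, on four 72×72 mm square legs flush with the seat corners and standing on z = 0.

The bookshelf is on top of the table. The bench is on the floor beside the table on its −y side.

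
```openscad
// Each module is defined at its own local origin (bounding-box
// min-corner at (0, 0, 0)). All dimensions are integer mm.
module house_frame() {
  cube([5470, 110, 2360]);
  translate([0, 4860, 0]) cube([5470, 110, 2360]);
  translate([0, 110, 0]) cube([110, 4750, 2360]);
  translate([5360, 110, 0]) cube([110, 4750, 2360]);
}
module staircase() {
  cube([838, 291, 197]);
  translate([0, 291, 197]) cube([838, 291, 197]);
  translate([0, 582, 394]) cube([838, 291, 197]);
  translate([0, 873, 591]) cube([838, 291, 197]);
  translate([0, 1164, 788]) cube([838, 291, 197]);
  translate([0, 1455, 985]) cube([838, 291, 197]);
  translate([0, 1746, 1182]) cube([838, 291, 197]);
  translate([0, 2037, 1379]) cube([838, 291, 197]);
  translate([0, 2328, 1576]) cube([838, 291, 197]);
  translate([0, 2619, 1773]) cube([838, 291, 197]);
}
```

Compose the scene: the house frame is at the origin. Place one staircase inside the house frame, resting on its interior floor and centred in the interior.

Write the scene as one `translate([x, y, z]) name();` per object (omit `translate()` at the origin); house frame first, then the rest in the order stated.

house_frame();
translate([2316, 1030, 0]) staircase();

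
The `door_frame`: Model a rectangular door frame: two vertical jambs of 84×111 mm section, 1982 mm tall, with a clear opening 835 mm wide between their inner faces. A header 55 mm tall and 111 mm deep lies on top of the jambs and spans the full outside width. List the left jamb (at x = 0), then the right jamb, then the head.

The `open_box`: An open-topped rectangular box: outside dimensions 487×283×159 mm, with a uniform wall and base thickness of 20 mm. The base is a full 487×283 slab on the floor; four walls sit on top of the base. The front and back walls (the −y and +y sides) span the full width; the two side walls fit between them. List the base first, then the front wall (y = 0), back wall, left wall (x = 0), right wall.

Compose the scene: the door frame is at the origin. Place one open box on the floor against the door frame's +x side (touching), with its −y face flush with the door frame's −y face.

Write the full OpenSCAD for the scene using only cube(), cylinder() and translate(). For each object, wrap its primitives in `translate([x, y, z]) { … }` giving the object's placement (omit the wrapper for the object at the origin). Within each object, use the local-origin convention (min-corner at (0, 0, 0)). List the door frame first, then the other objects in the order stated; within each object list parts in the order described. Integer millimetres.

cube([84, 111, 1982]);
translate([919, 0, 0]) cube([84, 111, 1982]);
translate([0, 0, 1982]) cube([1003, 111, 55]);
translate([1003, 0, 0]) {
  cube([487, 283, 20]);
  translate([0, 0, 20]) cube([487, 20, 139]);
  translate([0, 263, 20]) cube([487, 20, 139]);
  translate([0, 20, 20]) cube([20, 243, 139]);
  translate([467, 20, 20]) cube([20, 243, 139]);
}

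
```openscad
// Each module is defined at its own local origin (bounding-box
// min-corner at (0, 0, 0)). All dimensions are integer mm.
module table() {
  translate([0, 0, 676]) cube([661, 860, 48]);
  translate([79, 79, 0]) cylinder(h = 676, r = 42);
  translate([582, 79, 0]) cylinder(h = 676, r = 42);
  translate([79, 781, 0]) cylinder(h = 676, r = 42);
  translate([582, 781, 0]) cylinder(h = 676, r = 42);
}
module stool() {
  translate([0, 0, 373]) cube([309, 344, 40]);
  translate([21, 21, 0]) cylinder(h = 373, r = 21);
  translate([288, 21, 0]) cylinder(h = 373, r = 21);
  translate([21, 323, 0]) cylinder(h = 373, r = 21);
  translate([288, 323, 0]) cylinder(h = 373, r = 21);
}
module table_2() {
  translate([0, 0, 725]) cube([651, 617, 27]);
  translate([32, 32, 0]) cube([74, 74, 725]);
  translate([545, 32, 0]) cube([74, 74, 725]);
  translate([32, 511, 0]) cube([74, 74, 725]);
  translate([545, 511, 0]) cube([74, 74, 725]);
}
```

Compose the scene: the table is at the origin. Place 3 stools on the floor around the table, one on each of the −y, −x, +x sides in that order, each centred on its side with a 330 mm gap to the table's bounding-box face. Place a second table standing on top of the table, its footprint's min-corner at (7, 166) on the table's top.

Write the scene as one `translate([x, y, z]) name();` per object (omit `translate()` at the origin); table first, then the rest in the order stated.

table();
translate([176, -674, 0]) stool();
translate([-639, 258, 0]) stool();
translate([991, 258, 0]) stool();
translate([7, 166, 724]) table_2();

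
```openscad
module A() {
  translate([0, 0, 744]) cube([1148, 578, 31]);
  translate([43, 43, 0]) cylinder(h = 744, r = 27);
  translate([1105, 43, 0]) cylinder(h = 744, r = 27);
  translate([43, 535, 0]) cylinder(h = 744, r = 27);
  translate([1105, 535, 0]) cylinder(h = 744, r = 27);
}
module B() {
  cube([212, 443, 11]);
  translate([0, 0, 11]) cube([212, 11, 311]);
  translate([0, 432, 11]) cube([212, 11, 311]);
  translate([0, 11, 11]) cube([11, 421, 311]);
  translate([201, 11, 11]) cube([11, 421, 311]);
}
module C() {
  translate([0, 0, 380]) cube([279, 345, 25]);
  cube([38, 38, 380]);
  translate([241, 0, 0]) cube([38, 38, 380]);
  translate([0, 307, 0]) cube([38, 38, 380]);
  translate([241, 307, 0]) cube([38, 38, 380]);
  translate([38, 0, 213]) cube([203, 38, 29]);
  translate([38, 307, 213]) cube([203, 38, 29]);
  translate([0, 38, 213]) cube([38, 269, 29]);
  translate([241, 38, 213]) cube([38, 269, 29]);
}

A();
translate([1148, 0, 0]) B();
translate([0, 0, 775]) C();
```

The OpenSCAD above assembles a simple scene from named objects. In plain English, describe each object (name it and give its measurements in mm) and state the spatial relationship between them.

A is a table: top 1148 mm (x) × 578 mm (y), 31 mm thick, upper face at z = 775 mm, on four round legs of 54 mm diameter, each leg's bounding box inset 16 mm from the nearest pair of top edges, running from z = 0 to the bottom of the top.

B is an open storage box with external size 212×443×322 mm and wall thickness 11 mm (the base is also 11 mm thick). The base covers the whole footprint; the four walls stand on the base, with the y-facing walls full-width and the x-facing walls fitting between their inner faces.

C is a four-legged stool. The seat is 279×345 mm, 25 mm thick, top at z = 405 mm. It stands on four square legs, each 38×38 mm in cross-section, from z = 0 to the seat underside, each flush with a corner of the seat. Four stretchers, 38 mm wide and 29 mm tall, connect adjacent legs with their undersides at z = 213 mm, each running between the inner faces of the legs it joins and aligned with the legs' outer faces on the other axis.

The open box is against the table's +x side, with their −y faces flush. The stool is on top of the table.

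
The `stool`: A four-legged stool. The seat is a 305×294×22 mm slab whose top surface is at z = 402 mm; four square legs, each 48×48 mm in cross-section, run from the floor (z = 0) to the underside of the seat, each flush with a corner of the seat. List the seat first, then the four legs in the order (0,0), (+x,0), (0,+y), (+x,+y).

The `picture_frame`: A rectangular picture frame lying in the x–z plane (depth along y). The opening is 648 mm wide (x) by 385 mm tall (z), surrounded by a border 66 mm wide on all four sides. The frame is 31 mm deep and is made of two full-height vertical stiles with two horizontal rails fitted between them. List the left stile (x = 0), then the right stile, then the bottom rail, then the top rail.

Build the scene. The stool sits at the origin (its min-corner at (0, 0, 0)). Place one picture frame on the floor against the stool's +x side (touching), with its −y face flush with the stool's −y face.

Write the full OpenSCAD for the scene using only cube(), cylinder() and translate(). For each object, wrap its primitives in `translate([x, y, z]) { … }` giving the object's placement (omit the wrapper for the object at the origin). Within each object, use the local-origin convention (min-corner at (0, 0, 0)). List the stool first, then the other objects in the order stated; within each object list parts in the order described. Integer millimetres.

translate([0, 0, 380]) cube([305, 294, 22]);
cube([48, 48, 380]);
translate([257, 0, 0]) cube([48, 48, 380]);
translate([0, 246, 0]) cube([48, 48, 380]);
translate([257, 246, 0]) cube([48, 48, 380]);
translate([305, 0, 0]) {
  cube([66, 31, 517]);
  translate([714, 0, 0]) cube([66, 31, 517]);
  translate([66, 0, 0]) cube([648, 31, 66]);
  translate([66, 0, 451]) cube([648, 31, 66]);
}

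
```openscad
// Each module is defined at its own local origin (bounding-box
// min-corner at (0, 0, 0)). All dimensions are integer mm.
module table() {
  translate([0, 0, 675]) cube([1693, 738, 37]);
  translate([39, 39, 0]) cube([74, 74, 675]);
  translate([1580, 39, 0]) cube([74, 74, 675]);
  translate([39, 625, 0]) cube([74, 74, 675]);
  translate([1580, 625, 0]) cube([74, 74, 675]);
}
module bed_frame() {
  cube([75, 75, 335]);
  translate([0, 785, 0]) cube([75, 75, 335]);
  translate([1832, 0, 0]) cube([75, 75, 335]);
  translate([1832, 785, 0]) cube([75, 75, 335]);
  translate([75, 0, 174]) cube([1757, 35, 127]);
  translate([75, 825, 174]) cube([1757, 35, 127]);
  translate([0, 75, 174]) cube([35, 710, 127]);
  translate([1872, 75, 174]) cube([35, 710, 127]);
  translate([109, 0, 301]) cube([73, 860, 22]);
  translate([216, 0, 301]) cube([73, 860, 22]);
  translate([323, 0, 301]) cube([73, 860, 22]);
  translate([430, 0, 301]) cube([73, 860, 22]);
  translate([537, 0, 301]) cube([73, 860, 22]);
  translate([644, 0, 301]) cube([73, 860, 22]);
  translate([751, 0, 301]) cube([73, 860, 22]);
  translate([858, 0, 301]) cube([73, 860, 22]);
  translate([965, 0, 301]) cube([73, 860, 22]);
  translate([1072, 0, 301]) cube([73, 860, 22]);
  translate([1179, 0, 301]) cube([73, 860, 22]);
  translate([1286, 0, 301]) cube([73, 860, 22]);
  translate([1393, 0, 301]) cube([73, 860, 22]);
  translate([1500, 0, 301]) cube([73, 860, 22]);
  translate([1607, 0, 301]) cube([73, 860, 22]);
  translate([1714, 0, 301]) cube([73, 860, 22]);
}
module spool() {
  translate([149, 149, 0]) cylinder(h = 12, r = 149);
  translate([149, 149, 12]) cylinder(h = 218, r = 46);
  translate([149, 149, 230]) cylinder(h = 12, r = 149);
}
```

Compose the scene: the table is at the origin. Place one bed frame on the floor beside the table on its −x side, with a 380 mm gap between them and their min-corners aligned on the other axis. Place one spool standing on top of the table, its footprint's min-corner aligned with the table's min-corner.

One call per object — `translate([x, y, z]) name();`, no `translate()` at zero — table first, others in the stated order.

table();
translate([-2287, 0, 0]) bed_frame();
translate([0, 0, 712]) spool();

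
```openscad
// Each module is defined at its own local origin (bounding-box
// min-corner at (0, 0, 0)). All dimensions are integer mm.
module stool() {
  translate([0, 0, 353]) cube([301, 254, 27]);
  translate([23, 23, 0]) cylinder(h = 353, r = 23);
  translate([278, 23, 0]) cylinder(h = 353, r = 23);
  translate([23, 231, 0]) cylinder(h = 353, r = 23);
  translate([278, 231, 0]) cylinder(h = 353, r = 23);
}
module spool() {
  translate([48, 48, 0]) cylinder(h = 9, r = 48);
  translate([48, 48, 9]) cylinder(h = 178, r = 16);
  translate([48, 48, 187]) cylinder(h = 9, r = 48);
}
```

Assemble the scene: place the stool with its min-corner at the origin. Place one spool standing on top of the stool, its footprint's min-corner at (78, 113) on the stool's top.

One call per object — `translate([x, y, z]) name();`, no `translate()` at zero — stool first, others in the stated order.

stool();
translate([78, 113, 380]) spool();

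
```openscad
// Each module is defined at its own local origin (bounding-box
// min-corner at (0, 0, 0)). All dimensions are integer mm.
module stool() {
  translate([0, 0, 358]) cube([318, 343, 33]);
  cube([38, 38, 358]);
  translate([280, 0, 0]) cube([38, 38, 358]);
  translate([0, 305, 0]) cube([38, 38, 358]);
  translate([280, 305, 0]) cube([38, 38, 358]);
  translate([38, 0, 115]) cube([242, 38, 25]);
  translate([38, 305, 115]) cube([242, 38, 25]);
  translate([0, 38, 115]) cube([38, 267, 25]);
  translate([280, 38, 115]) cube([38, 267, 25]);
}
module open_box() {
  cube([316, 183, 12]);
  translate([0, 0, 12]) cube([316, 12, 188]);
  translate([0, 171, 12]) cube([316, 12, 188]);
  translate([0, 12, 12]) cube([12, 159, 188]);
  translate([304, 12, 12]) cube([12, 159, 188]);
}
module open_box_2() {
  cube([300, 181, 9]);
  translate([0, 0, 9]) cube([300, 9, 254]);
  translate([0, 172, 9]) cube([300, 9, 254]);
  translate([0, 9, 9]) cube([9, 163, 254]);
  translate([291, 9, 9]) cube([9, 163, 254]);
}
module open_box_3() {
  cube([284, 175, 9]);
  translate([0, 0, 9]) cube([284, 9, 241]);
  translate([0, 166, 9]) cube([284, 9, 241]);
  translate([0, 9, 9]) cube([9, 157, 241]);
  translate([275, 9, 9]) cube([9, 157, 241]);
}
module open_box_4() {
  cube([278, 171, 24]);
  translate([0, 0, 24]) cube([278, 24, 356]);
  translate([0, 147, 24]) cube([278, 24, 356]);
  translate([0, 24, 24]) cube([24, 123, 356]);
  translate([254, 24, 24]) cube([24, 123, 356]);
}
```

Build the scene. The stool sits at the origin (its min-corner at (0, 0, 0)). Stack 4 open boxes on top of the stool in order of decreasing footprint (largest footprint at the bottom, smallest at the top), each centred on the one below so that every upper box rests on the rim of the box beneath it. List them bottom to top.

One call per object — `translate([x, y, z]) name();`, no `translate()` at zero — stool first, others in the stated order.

stool();
translate([1, 80, 391]) open_box();
translate([9, 81, 591]) open_box_2();
translate([17, 84, 854]) open_box_3();
translate([20, 86, 1104]) open_box_4();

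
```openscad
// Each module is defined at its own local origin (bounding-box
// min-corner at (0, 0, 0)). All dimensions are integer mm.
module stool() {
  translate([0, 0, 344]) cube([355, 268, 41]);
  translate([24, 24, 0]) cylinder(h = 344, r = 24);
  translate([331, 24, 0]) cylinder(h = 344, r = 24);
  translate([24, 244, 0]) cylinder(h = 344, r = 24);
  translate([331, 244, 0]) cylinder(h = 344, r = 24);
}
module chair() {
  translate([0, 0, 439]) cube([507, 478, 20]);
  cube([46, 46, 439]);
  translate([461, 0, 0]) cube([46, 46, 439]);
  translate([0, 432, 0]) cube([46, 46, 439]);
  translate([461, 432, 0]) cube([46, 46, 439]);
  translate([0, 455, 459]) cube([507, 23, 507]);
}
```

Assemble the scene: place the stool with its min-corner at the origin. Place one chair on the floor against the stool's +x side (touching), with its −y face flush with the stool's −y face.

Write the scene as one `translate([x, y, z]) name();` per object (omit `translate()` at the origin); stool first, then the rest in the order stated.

stool();
translate([355, 0, 0]) chair();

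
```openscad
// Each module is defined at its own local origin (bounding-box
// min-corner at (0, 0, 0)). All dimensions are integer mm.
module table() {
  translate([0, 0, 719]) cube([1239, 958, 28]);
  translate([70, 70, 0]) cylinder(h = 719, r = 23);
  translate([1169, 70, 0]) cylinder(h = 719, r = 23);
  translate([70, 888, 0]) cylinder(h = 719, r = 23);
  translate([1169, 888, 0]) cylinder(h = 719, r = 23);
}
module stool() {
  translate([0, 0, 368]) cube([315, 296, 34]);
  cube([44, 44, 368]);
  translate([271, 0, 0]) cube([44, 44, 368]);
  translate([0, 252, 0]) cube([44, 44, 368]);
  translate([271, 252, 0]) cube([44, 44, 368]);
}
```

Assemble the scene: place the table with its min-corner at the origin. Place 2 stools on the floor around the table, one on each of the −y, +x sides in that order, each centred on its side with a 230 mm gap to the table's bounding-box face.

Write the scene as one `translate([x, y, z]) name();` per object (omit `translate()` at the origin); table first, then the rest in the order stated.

table();
translate([462, -526, 0]) stool();
translate([1469, 331, 0]) stool();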